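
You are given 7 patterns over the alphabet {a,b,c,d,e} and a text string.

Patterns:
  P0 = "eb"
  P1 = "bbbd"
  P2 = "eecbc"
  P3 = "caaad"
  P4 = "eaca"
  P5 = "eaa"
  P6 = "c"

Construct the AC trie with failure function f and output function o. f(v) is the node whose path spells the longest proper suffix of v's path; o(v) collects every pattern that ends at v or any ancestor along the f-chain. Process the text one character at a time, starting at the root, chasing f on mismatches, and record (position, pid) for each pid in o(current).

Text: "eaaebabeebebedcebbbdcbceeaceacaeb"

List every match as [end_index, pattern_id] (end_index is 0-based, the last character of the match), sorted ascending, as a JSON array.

Build:
Trie nodes:
  0='ε' goto b→3 c→11 e→1
  1='e' goto a→16 b→2 e→7
  2='eb' goto ·  ←P0
  3='b' goto b→4
  4='bb' goto b→5
  5='bbb' goto d→6
  6='bbbd' goto ·  ←P1
  7='ee' goto c→8
  8='eec' goto b→9
  9='eecb' goto c→10
  10='eecbc' goto ·  ←P2
  11='c' goto a→12  ←P6
  12='ca' goto a→13
  13='caa' goto a→14
  14='caaa' goto d→15
  15='caaad' goto ·  ←P3
  16='ea' goto a→19 c→17
  17='eac' goto a→18
  18='eaca' goto ·  ←P4
  19='eaa' goto ·  ←P5

BFS fail/out derivation:
  fail(1) 'e': from fail(0)=0 chase 'e': 0 ⇒ 0;  out=∅∪out(0)=∅
  fail(3) 'b': from fail(0)=0 chase 'b': 0 ⇒ 0;  out=∅∪out(0)=∅
  fail(11) 'c': from fail(0)=0 chase 'c': 0 ⇒ 0;  out={6}∪out(0)={6}
  fail(2) 'eb': from fail(1)=0 chase 'b': 0 ⇒ 3;  out={0}∪out(3)={0}
  fail(4) 'bb': from fail(3)=0 chase 'b': 0 ⇒ 3;  out=∅∪out(3)=∅
  fail(7) 'ee': from fail(1)=0 chase 'e': 0 ⇒ 1;  out=∅∪out(1)=∅
  fail(12) 'ca': from fail(11)=0 chase 'a': 0 ⇒ 0;  out=∅∪out(0)=∅
  fail(16) 'ea': from fail(1)=0 chase 'a': 0 ⇒ 0;  out=∅∪out(0)=∅
  fail(5) 'bbb': from fail(4)=3 chase 'b': 3 ⇒ 4;  out=∅∪out(4)=∅
  fail(8) 'eec': from fail(7)=1 chase 'c': 1→0 ⇒ 11;  out=∅∪out(11)={6}
  fail(13) 'caa': from fail(12)=0 chase 'a': 0 ⇒ 0;  out=∅∪out(0)=∅
  fail(17) 'eac': from fail(16)=0 chase 'c': 0 ⇒ 11;  out=∅∪out(11)={6}
  fail(19) 'eaa': from fail(16)=0 chase 'a': 0 ⇒ 0;  out={5}∪out(0)={5}
  fail(6) 'bbbd': from fail(5)=4 chase 'd': 4→3→0 ⇒ 0;  out={1}∪out(0)={1}
  fail(9) 'eecb': from fail(8)=11 chase 'b': 11→0 ⇒ 3;  out=∅∪out(3)=∅
  fail(14) 'caaa': from fail(13)=0 chase 'a': 0 ⇒ 0;  out=∅∪out(0)=∅
  fail(18) 'eaca': from fail(17)=11 chase 'a': 11 ⇒ 12;  out={4}∪out(12)={4}
  fail(10) 'eecbc': from fail(9)=3 chase 'c': 3→0 ⇒ 11;  out={2}∪out(11)={2,6}
  fail(15) 'caaad': from fail(14)=0 chase 'd': 0 ⇒ 0;  out={3}∪out(0)={3}

Text stream:
pos 0 'e': at 1
pos 1 'a': at 16
pos 2 'a': at 19  → match P5@[0:2]
pos 3 'e': at 1 (via fail)
pos 4 'b': at 2  → match P0@[3:4]
pos 5 'a': at 0 (via fail)
pos 6 'b': at 3
pos 7 'e': at 1 (via fail)
pos 8 'e': at 7
pos 9 'b': at 2 (via fail)  → match P0@[8:9]
pos 10 'e': at 1 (via fail)
pos 11 'b': at 2  → match P0@[10:11]
pos 12 'e': at 1 (via fail)
pos 13 'd': at 0 (via fail)
pos 14 'c': at 11  → match P6@[14:14]
pos 15 'e': at 1 (via fail)
pos 16 'b': at 2  → match P0@[15:16]
pos 17 'b': at 4 (via fail)
pos 18 'b': at 5
pos 19 'd': at 6  → match P1@[16:19]
pos 20 'c': at 11 (via fail)  → match P6@[20:20]
pos 21 'b': at 3 (via fail)
pos 22 'c': at 11 (via fail)  → match P6@[22:22]
pos 23 'e': at 1 (via fail)
pos 24 'e': at 7
pos 25 'a': at 16 (via fail)
pos 26 'c': at 17  → match P6@[26:26]
pos 27 'e': at 1 (via fail)
pos 28 'a': at 16
pos 29 'c': at 17  → match P6@[29:29]
pos 30 'a': at 18  → match P4@[27:30]
pos 31 'e': at 1 (via fail)
pos 32 'b': at 2  → match P0@[31:32]

Matches: [[2,5],[4,0],[9,0],[11,0],[14,6],[16,0],[19,1],[20,6],[22,6],[26,6],[29,6],[30,4],[32,0]]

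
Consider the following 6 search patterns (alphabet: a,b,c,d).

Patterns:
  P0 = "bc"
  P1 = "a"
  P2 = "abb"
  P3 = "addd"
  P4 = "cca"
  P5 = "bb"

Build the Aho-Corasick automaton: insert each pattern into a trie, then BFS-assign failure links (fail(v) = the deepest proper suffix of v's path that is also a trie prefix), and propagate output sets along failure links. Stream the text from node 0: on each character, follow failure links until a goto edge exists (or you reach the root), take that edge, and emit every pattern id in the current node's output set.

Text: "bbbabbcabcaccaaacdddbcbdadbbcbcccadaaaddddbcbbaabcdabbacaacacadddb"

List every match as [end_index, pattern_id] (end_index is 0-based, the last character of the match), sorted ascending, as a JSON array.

Construct AC machine:
Trie nodes:
  0='ε' goto a→3 b→1 c→9
  1='b' goto b→12 c→2
  2='bc' goto ·  ←P0
  3='a' goto b→4 d→6  ←P1
  4='ab' goto b→5
  5='abb' goto ·  ←P2
  6='ad' goto d→7
  7='add' goto d→8
  8='addd' goto ·  ←P3
  9='c' goto c→10
  10='cc' goto a→11
  11='cca' goto ·  ←P4
  12='bb' goto ·  ←P5

BFS fail/out derivation:
  fail(1) 'b': from fail(0)=0 chase 'b': 0 ⇒ 0;  out=∅∪out(0)=∅
  fail(3) 'a': from fail(0)=0 chase 'a': 0 ⇒ 0;  out={1}∪out(0)={1}
  fail(9) 'c': from fail(0)=0 chase 'c': 0 ⇒ 0;  out=∅∪out(0)=∅
  fail(2) 'bc': from fail(1)=0 chase 'c': 0 ⇒ 9;  out={0}∪out(9)={0}
  fail(4) 'ab': from fail(3)=0 chase 'b': 0 ⇒ 1;  out=∅∪out(1)=∅
  fail(6) 'ad': from fail(3)=0 chase 'd': 0 ⇒ 0;  out=∅∪out(0)=∅
  fail(10) 'cc': from fail(9)=0 chase 'c': 0 ⇒ 9;  out=∅∪out(9)=∅
  fail(12) 'bb': from fail(1)=0 chase 'b': 0 ⇒ 1;  out={5}∪out(1)={5}
  fail(5) 'abb': from fail(4)=1 chase 'b': 1 ⇒ 12;  out={2}∪out(12)={2,5}
  fail(7) 'add': from fail(6)=0 chase 'd': 0 ⇒ 0;  out=∅∪out(0)=∅
  fail(11) 'cca': from fail(10)=9 chase 'a': 9→0 ⇒ 3;  out={4}∪out(3)={1,4}
  fail(8) 'addd': from fail(7)=0 chase 'd': 0 ⇒ 0;  out={3}∪out(0)={3}

Text stream:
pos 0 'b': at 1
pos 1 'b': at 12  → match P5@[0:1]
pos 2 'b': at 12 (via fail)  → match P5@[1:2]
pos 3 'a': at 3 (via fail)  → match P1@[3:3]
pos 4 'b': at 4
pos 5 'b': at 5  → match P2@[3:5],P5@[4:5]
pos 6 'c': at 2 (via fail)  → match P0@[5:6]
pos 7 'a': at 3 (via fail)  → match P1@[7:7]
pos 8 'b': at 4
pos 9 'c': at 2 (via fail)  → match P0@[8:9]
pos 10 'a': at 3 (via fail)  → match P1@[10:10]
pos 11 'c': at 9 (via fail)
pos 12 'c': at 10
pos 13 'a': at 11  → match P1@[13:13],P4@[11:13]
pos 14 'a': at 3 (via fail)  → match P1@[14:14]
pos 15 'a': at 3 (via fail)  → match P1@[15:15]
pos 16 'c': at 9 (via fail)
pos 17 'd': at 0 (via fail)
pos 18 'd': at 0
pos 19 'd': at 0
pos 20 'b': at 1
pos 21 'c': at 2  → match P0@[20:21]
pos 22 'b': at 1 (via fail)
pos 23 'd': at 0 (via fail)
pos 24 'a': at 3  → match P1@[24:24]
pos 25 'd': at 6
pos 26 'b': at 1 (via fail)
pos 27 'b': at 12  → match P5@[26:27]
pos 28 'c': at 2 (via fail)  → match P0@[27:28]
pos 29 'b': at 1 (via fail)
pos 30 'c': at 2  → match P0@[29:30]
pos 31 'c': at 10 (via fail)
pos 32 'c': at 10 (via fail)
pos 33 'a': at 11  → match P1@[33:33],P4@[31:33]
pos 34 'd': at 6 (via fail)
pos 35 'a': at 3 (via fail)  → match P1@[35:35]
pos 36 'a': at 3 (via fail)  → match P1@[36:36]
pos 37 'a': at 3 (via fail)  → match P1@[37:37]
pos 38 'd': at 6
pos 39 'd': at 7
pos 40 'd': at 8  → match P3@[37:40]
pos 41 'd': at 0 (via fail)
pos 42 'b': at 1
pos 43 'c': at 2  → match P0@[42:43]
pos 44 'b': at 1 (via fail)
pos 45 'b': at 12  → match P5@[44:45]
pos 46 'a': at 3 (via fail)  → match P1@[46:46]
pos 47 'a': at 3 (via fail)  → match P1@[47:47]
pos 48 'b': at 4
pos 49 'c': at 2 (via fail)  → match P0@[48:49]
pos 50 'd': at 0 (via fail)
pos 51 'a': at 3  → match P1@[51:51]
pos 52 'b': at 4
pos 53 'b': at 5  → match P2@[51:53],P5@[52:53]
pos 54 'a': at 3 (via fail)  → match P1@[54:54]
pos 55 'c': at 9 (via fail)
pos 56 'a': at 3 (via fail)  → match P1@[56:56]
pos 57 'a': at 3 (via fail)  → match P1@[57:57]
pos 58 'c': at 9 (via fail)
pos 59 'a': at 3 (via fail)  → match P1@[59:59]
pos 60 'c': at 9 (via fail)
pos 61 'a': at 3 (via fail)  → match P1@[61:61]
pos 62 'd': at 6
pos 63 'd': at 7
pos 64 'd': at 8  → match P3@[61:64]
pos 65 'b': at 1 (via fail)

All matches (sorted): [[1,5],[2,5],[3,1],[5,2],[5,5],[6,0],[7,1],[9,0],[10,1],[13,1],[13,4],[14,1],[15,1],[21,0],[24,1],[27,5],[28,0],[30,0],[33,1],[33,4],[35,1],[36,1],[37,1],[40,3],[43,0],[45,5],[46,1],[47,1],[49,0],[51,1],[53,2],[53,5],[54,1],[56,1],[57,1],[59,1],[61,1],[64,3]]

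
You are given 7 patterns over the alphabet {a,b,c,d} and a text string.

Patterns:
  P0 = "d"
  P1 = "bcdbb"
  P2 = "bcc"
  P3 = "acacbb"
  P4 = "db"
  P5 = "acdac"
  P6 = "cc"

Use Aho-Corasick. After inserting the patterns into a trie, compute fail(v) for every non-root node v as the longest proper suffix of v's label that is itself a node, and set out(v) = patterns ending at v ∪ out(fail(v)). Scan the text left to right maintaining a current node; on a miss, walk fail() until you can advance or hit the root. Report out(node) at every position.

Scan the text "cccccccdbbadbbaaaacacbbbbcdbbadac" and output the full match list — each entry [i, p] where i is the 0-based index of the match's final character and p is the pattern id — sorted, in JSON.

Build:
Trie nodes:
  0='ε' goto a→8 b→2 c→18 d→1
  1='d' goto b→14  [P0 ends]
  2='b' goto c→3
  3='bc' goto c→7 d→4
  4='bcd' goto b→5
  5='bcdb' goto b→6
  6='bcdbb' goto ·  [P1 ends]
  7='bcc' goto ·  [P2 ends]
  8='a' goto c→9
  9='ac' goto a→10 d→15
  10='aca' goto c→11
  11='acac' goto b→12
  12='acacb' goto b→13
  13='acacbb' goto ·  [P3 ends]
  14='db' goto ·  [P4 ends]
  15='acd' goto a→16
  16='acda' goto c→17
  17='acdac' goto ·  [P5 ends]
  18='c' goto c→19
  19='cc' goto ·  [P6 ends]

BFS fail/out derivation:
  n1('d'): parent n0 fail=0; on 'd' 0 → fail=0;  out {0}∪∅={0}
  n2('b'): parent n0 fail=0; on 'b' 0 → fail=0;  out ∅∪∅=∅
  n8('a'): parent n0 fail=0; on 'a' 0 → fail=0;  out ∅∪∅=∅
  n18('c'): parent n0 fail=0; on 'c' 0 → fail=0;  out ∅∪∅=∅
  n3('bc'): parent n2 fail=0; on 'c' 0 → fail=18;  out ∅∪∅=∅
  n9('ac'): parent n8 fail=0; on 'c' 0 → fail=18;  out ∅∪∅=∅
  n14('db'): parent n1 fail=0; on 'b' 0 → fail=2;  out {4}∪∅={4}
  n19('cc'): parent n18 fail=0; on 'c' 0 → fail=18;  out {6}∪∅={6}
  n4('bcd'): parent n3 fail=18; on 'd' 18→0 → fail=1;  out ∅∪{0}={0}
  n7('bcc'): parent n3 fail=18; on 'c' 18 → fail=19;  out {2}∪{6}={2,6}
  n10('aca'): parent n9 fail=18; on 'a' 18→0 → fail=8;  out ∅∪∅=∅
  n15('acd'): parent n9 fail=18; on 'd' 18→0 → fail=1;  out ∅∪{0}={0}
  n5('bcdb'): parent n4 fail=1; on 'b' 1 → fail=14;  out ∅∪{4}={4}
  n11('acac'): parent n10 fail=8; on 'c' 8 → fail=9;  out ∅∪∅=∅
  n16('acda'): parent n15 fail=1; on 'a' 1→0 → fail=8;  out ∅∪∅=∅
  n6('bcdbb'): parent n5 fail=14; on 'b' 14→2→0 → fail=2;  out {1}∪∅={1}
  n12('acacb'): parent n11 fail=9; on 'b' 9→18→0 → fail=2;  out ∅∪∅=∅
  n17('acdac'): parent n16 fail=8; on 'c' 8 → fail=9;  out {5}∪∅={5}
  n13('acacbb'): parent n12 fail=2; on 'b' 2→0 → fail=2;  out {3}∪∅={3}

Scan:
[0] read 'c'  n0⇒n18
[1] read 'c'  n18⇒n19  emit P6@[0:1]
[2] read 'c'  n19⇒n19 ·f  emit P6@[1:2]
[3] read 'c'  n19⇒n19 ·f  emit P6@[2:3]
[4] read 'c'  n19⇒n19 ·f  emit P6@[3:4]
[5] read 'c'  n19⇒n19 ·f  emit P6@[4:5]
[6] read 'c'  n19⇒n19 ·f  emit P6@[5:6]
[7] read 'd'  n19⇒n1 ·f  emit P0@[7:7]
[8] read 'b'  n1⇒n14  emit P4@[7:8]
[9] read 'b'  n14⇒n2 ·f
[10] read 'a'  n2⇒n8 ·f
[11] read 'd'  n8⇒n1 ·f  emit P0@[11:11]
[12] read 'b'  n1⇒n14  emit P4@[11:12]
[13] read 'b'  n14⇒n2 ·f
[14] read 'a'  n2⇒n8 ·f
[15] read 'a'  n8⇒n8 ·f
[16] read 'a'  n8⇒n8 ·f
[17] read 'a'  n8⇒n8 ·f
[18] read 'c'  n8⇒n9
[19] read 'a'  n9⇒n10
[20] read 'c'  n10⇒n11
[21] read 'b'  n11⇒n12
[22] read 'b'  n12⇒n13  emit P3@[17:22]
[23] read 'b'  n13⇒n2 ·f
[24] read 'b'  n2⇒n2 ·f
[25] read 'c'  n2⇒n3
[26] read 'd'  n3⇒n4  emit P0@[26:26]
[27] read 'b'  n4⇒n5  emit P4@[26:27]
[28] read 'b'  n5⇒n6  emit P1@[24:28]
[29] read 'a'  n6⇒n8 ·f
[30] read 'd'  n8⇒n1 ·f  emit P0@[30:30]
[31] read 'a'  n1⇒n8 ·f
[32] read 'c'  n8⇒n9

All matches (sorted): [[1,6],[2,6],[3,6],[4,6],[5,6],[6,6],[7,0],[8,4],[11,0],[12,4],[22,3],[26,0],[27,4],[28,1],[30,0]]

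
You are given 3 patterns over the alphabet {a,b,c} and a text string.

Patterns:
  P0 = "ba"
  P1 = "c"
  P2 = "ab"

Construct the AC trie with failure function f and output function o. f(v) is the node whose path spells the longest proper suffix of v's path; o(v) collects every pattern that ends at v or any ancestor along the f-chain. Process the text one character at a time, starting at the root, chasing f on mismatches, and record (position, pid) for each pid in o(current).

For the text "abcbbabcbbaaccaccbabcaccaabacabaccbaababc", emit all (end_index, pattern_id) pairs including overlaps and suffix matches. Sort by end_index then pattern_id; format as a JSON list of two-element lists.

Build automaton:
Trie (insert patterns):
  0='ε' goto a→4 b→1 c→3
  1='b' goto a→2
  2='ba' goto ·  ←P0
  3='c' goto ·  ←P1
  4='a' goto b→5
  5='ab' goto ·  ←P2

BFS fail/out derivation:
  n1('b'): parent n0 fail=0; on 'b' 0 → fail=0;  out ∅∪∅=∅
  n3('c'): parent n0 fail=0; on 'c' 0 → fail=0;  out {1}∪∅={1}
  n4('a'): parent n0 fail=0; on 'a' 0 → fail=0;  out ∅∪∅=∅
  n2('ba'): parent n1 fail=0; on 'a' 0 → fail=4;  out {0}∪∅={0}
  n5('ab'): parent n4 fail=0; on 'b' 0 → fail=1;  out {2}∪∅={2}

Run:
[0] read 'a'  n0⇒n4
[1] read 'b'  n4⇒n5  emit P2@[0:1]
[2] read 'c'  n5⇒n3 ·f  emit P1@[2:2]
[3] read 'b'  n3⇒n1 ·f
[4] read 'b'  n1⇒n1 ·f
[5] read 'a'  n1⇒n2  emit P0@[4:5]
[6] read 'b'  n2⇒n5 ·f  emit P2@[5:6]
[7] read 'c'  n5⇒n3 ·f  emit P1@[7:7]
[8] read 'b'  n3⇒n1 ·f
[9] read 'b'  n1⇒n1 ·f
[10] read 'a'  n1⇒n2  emit P0@[9:10]
[11] read 'a'  n2⇒n4 ·f
[12] read 'c'  n4⇒n3 ·f  emit P1@[12:12]
[13] read 'c'  n3⇒n3 ·f  emit P1@[13:13]
[14] read 'a'  n3⇒n4 ·f
[15] read 'c'  n4⇒n3 ·f  emit P1@[15:15]
[16] read 'c'  n3⇒n3 ·f  emit P1@[16:16]
[17] read 'b'  n3⇒n1 ·f
[18] read 'a'  n1⇒n2  emit P0@[17:18]
[19] read 'b'  n2⇒n5 ·f  emit P2@[18:19]
[20] read 'c'  n5⇒n3 ·f  emit P1@[20:20]
[21] read 'a'  n3⇒n4 ·f
[22] read 'c'  n4⇒n3 ·f  emit P1@[22:22]
[23] read 'c'  n3⇒n3 ·f  emit P1@[23:23]
[24] read 'a'  n3⇒n4 ·f
[25] read 'a'  n4⇒n4 ·f
[26] read 'b'  n4⇒n5  emit P2@[25:26]
[27] read 'a'  n5⇒n2 ·f  emit P0@[26:27]
[28] read 'c'  n2⇒n3 ·f  emit P1@[28:28]
[29] read 'a'  n3⇒n4 ·f
[30] read 'b'  n4⇒n5  emit P2@[29:30]
[31] read 'a'  n5⇒n2 ·f  emit P0@[30:31]
[32] read 'c'  n2⇒n3 ·f  emit P1@[32:32]
[33] read 'c'  n3⇒n3 ·f  emit P1@[33:33]
[34] read 'b'  n3⇒n1 ·f
[35] read 'a'  n1⇒n2  emit P0@[34:35]
[36] read 'a'  n2⇒n4 ·f
[37] read 'b'  n4⇒n5  emit P2@[36:37]
[38] read 'a'  n5⇒n2 ·f  emit P0@[37:38]
[39] read 'b'  n2⇒n5 ·f  emit P2@[38:39]
[40] read 'c'  n5⇒n3 ·f  emit P1@[40:40]

Result: [[1,2],[2,1],[5,0],[6,2],[7,1],[10,0],[12,1],[13,1],[15,1],[16,1],[18,0],[19,2],[20,1],[22,1],[23,1],[26,2],[27,0],[28,1],[30,2],[31,0],[32,1],[33,1],[35,0],[37,2],[38,0],[39,2],[40,1]]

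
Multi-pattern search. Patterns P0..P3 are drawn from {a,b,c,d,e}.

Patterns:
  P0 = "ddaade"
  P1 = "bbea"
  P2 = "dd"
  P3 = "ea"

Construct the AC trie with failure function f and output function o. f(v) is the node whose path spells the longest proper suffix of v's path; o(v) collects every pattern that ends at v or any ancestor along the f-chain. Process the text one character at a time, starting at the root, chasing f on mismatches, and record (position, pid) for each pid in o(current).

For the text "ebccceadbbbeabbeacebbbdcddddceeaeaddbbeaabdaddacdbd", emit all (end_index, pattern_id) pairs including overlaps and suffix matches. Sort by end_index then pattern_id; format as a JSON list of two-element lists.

Build:
Trie (insert patterns):
  0='ε' goto b→7 d→1 e→11
  1='d' goto d→2
  2='dd' goto a→3  ←P2
  3='dda' goto a→4
  4='ddaa' goto d→5
  5='ddaad' goto e→6
  6='ddaade' goto ·  ←P0
  7='b' goto b→8
  8='bb' goto e→9
  9='bbe' goto a→10
  10='bbea' goto ·  ←P1
  11='e' goto a→12
  12='ea' goto ·  ←P3

Failure links (BFS by depth):
  n1('d'): parent n0 fail=0; on 'd' 0 → fail=0;  out ∅∪∅=∅
  n7('b'): parent n0 fail=0; on 'b' 0 → fail=0;  out ∅∪∅=∅
  n11('e'): parent n0 fail=0; on 'e' 0 → fail=0;  out ∅∪∅=∅
  n2('dd'): parent n1 fail=0; on 'd' 0 → fail=1;  out {2}∪∅={2}
  n8('bb'): parent n7 fail=0; on 'b' 0 → fail=7;  out ∅∪∅=∅
  n12('ea'): parent n11 fail=0; on 'a' 0 → fail=0;  out {3}∪∅={3}
  n3('dda'): parent n2 fail=1; on 'a' 1→0 → fail=0;  out ∅∪∅=∅
  n9('bbe'): parent n8 fail=7; on 'e' 7→0 → fail=11;  out ∅∪∅=∅
  n4('ddaa'): parent n3 fail=0; on 'a' 0 → fail=0;  out ∅∪∅=∅
  n10('bbea'): parent n9 fail=11; on 'a' 11 → fail=12;  out {1}∪{3}={1,3}
  n5('ddaad'): parent n4 fail=0; on 'd' 0 → fail=1;  out ∅∪∅=∅
  n6('ddaade'): parent n5 fail=1; on 'e' 1→0 → fail=11;  out {0}∪∅={0}

Run:
pos 0 'e': at 11
pos 1 'b': at 7 (via fail)
pos 2 'c': at 0 (via fail)
pos 3 'c': at 0
pos 4 'c': at 0
pos 5 'e': at 11
pos 6 'a': at 12  emit P3@[5:6]
pos 7 'd': at 1 (via fail)
pos 8 'b': at 7 (via fail)
pos 9 'b': at 8
pos 10 'b': at 8 (via fail)
pos 11 'e': at 9
pos 12 'a': at 10  emit P1@[9:12],P3@[11:12]
pos 13 'b': at 7 (via fail)
pos 14 'b': at 8
pos 15 'e': at 9
pos 16 'a': at 10  emit P1@[13:16],P3@[15:16]
pos 17 'c': at 0 (via fail)
pos 18 'e': at 11
pos 19 'b': at 7 (via fail)
pos 20 'b': at 8
pos 21 'b': at 8 (via fail)
pos 22 'd': at 1 (via fail)
pos 23 'c': at 0 (via fail)
pos 24 'd': at 1
pos 25 'd': at 2  emit P2@[24:25]
pos 26 'd': at 2 (via fail)  emit P2@[25:26]
pos 27 'd': at 2 (via fail)  emit P2@[26:27]
pos 28 'c': at 0 (via fail)
pos 29 'e': at 11
pos 30 'e': at 11 (via fail)
pos 31 'a': at 12  emit P3@[30:31]
pos 32 'e': at 11 (via fail)
pos 33 'a': at 12  emit P3@[32:33]
pos 34 'd': at 1 (via fail)
pos 35 'd': at 2  emit P2@[34:35]
pos 36 'b': at 7 (via fail)
pos 37 'b': at 8
pos 38 'e': at 9
pos 39 'a': at 10  emit P1@[36:39],P3@[38:39]
pos 40 'a': at 0 (via fail)
pos 41 'b': at 7
pos 42 'd': at 1 (via fail)
pos 43 'a': at 0 (via fail)
pos 44 'd': at 1
pos 45 'd': at 2  emit P2@[44:45]
pos 46 'a': at 3
pos 47 'c': at 0 (via fail)
pos 48 'd': at 1
pos 49 'b': at 7 (via fail)
pos 50 'd': at 1 (via fail)

Matches: [[6,3],[12,1],[12,3],[16,1],[16,3],[25,2],[26,2],[27,2],[31,3],[33,3],[35,2],[39,1],[39,3],[45,2]]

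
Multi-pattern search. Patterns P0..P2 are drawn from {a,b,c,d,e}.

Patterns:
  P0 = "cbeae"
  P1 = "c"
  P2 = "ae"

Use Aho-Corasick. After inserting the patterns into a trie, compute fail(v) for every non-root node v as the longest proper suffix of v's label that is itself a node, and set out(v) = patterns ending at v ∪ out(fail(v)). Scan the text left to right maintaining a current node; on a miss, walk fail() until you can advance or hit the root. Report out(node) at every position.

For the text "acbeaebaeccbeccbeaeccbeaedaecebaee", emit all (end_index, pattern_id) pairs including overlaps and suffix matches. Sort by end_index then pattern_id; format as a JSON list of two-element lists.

Build automaton:
Trie nodes:
  n0 'ε': a→6 c→1
  n1 'c': b→2  [P1 ends]
  n2 'cb': e→3
  n3 'cbe': a→4
  n4 'cbea': e→5
  n5 'cbeae': ·  [P0 ends]
  n6 'a': e→7
  n7 'ae': ·  [P2 ends]

Failure links (BFS by depth):
  n1('c'): parent n0 fail=0; on 'c' 0 → fail=0;  out {1}∪∅={1}
  n6('a'): parent n0 fail=0; on 'a' 0 → fail=0;  out ∅∪∅=∅
  n2('cb'): parent n1 fail=0; on 'b' 0 → fail=0;  out ∅∪∅=∅
  n7('ae'): parent n6 fail=0; on 'e' 0 → fail=0;  out {2}∪∅={2}
  n3('cbe'): parent n2 fail=0; on 'e' 0 → fail=0;  out ∅∪∅=∅
  n4('cbea'): parent n3 fail=0; on 'a' 0 → fail=6;  out ∅∪∅=∅
  n5('cbeae'): parent n4 fail=6; on 'e' 6 → fail=7;  out {0}∪{2}={0,2}

Scan:
i=0 'a': node 0→6
i=1 'c': node 6→1 (fail-walked)  → match P1@[1:1]
i=2 'b': node 1→2
i=3 'e': node 2→3
i=4 'a': node 3→4
i=5 'e': node 4→5  → match P0@[1:5],P2@[4:5]
i=6 'b': node 5→0 (fail-walked)
i=7 'a': node 0→6
i=8 'e': node 6→7  → match P2@[7:8]
i=9 'c': node 7→1 (fail-walked)  → match P1@[9:9]
i=10 'c': node 1→1 (fail-walked)  → match P1@[10:10]
i=11 'b': node 1→2
i=12 'e': node 2→3
i=13 'c': node 3→1 (fail-walked)  → match P1@[13:13]
i=14 'c': node 1→1 (fail-walked)  → match P1@[14:14]
i=15 'b': node 1→2
i=16 'e': node 2→3
i=17 'a': node 3→4
i=18 'e': node 4→5  → match P0@[14:18],P2@[17:18]
i=19 'c': node 5→1 (fail-walked)  → match P1@[19:19]
i=20 'c': node 1→1 (fail-walked)  → match P1@[20:20]
i=21 'b': node 1→2
i=22 'e': node 2→3
i=23 'a': node 3→4
i=24 'e': node 4→5  → match P0@[20:24],P2@[23:24]
i=25 'd': node 5→0 (fail-walked)
i=26 'a': node 0→6
i=27 'e': node 6→7  → match P2@[26:27]
i=28 'c': node 7→1 (fail-walked)  → match P1@[28:28]
i=29 'e': node 1→0 (fail-walked)
i=30 'b': node 0→0
i=31 'a': node 0→6
i=32 'e': node 6→7  → match P2@[31:32]
i=33 'e': node 7→0 (fail-walked)

All matches (sorted): [[1,1],[5,0],[5,2],[8,2],[9,1],[10,1],[13,1],[14,1],[18,0],[18,2],[19,1],[20,1],[24,0],[24,2],[27,2],[28,1],[32,2]]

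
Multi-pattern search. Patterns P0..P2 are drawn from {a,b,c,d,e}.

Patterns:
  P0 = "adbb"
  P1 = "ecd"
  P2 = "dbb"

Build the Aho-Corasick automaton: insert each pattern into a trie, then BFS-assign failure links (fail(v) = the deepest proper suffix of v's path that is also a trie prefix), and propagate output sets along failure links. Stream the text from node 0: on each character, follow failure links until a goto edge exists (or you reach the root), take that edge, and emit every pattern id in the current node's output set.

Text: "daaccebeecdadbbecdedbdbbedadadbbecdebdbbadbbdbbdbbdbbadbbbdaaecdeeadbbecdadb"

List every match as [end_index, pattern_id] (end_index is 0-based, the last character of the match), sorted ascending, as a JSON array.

Construct AC machine:
Trie (insert patterns):
  n0 'ε': a→1 d→8 e→5
  n1 'a': d→2
  n2 'ad': b→3
  n3 'adb': b→4
  n4 'adbb': ·  ←P0
  n5 'e': c→6
  n6 'ec': d→7
  n7 'ecd': ·  ←P1
  n8 'd': b→9
  n9 'db': b→10
  n10 'dbb': ·  ←P2

Failure links (BFS by depth):
  n1('a'): parent n0 fail=0; on 'a' 0 → fail=0;  out ∅∪∅=∅
  n5('e'): parent n0 fail=0; on 'e' 0 → fail=0;  out ∅∪∅=∅
  n8('d'): parent n0 fail=0; on 'd' 0 → fail=0;  out ∅∪∅=∅
  n2('ad'): parent n1 fail=0; on 'd' 0 → fail=8;  out ∅∪∅=∅
  n6('ec'): parent n5 fail=0; on 'c' 0 → fail=0;  out ∅∪∅=∅
  n9('db'): parent n8 fail=0; on 'b' 0 → fail=0;  out ∅∪∅=∅
  n3('adb'): parent n2 fail=8; on 'b' 8 → fail=9;  out ∅∪∅=∅
  n7('ecd'): parent n6 fail=0; on 'd' 0 → fail=8;  out {1}∪∅={1}
  n10('dbb'): parent n9 fail=0; on 'b' 0 → fail=0;  out {2}∪∅={2}
  n4('adbb'): parent n3 fail=9; on 'b' 9 → fail=10;  out {0}∪{2}={0,2}

Scan:
pos 0 'd': at 8
pos 1 'a': at 1 ·f
pos 2 'a': at 1 ·f
pos 3 'c': at 0 ·f
pos 4 'c': at 0
pos 5 'e': at 5
pos 6 'b': at 0 ·f
pos 7 'e': at 5
pos 8 'e': at 5 ·f
pos 9 'c': at 6
pos 10 'd': at 7  ** P1@[8:10]
pos 11 'a': at 1 ·f
pos 12 'd': at 2
pos 13 'b': at 3
pos 14 'b': at 4  ** P0@[11:14],P2@[12:14]
pos 15 'e': at 5 ·f
pos 16 'c': at 6
pos 17 'd': at 7  ** P1@[15:17]
pos 18 'e': at 5 ·f
pos 19 'd': at 8 ·f
pos 20 'b': at 9
pos 21 'd': at 8 ·f
pos 22 'b': at 9
pos 23 'b': at 10  ** P2@[21:23]
pos 24 'e': at 5 ·f
pos 25 'd': at 8 ·f
pos 26 'a': at 1 ·f
pos 27 'd': at 2
pos 28 'a': at 1 ·f
pos 29 'd': at 2
pos 30 'b': at 3
pos 31 'b': at 4  ** P0@[28:31],P2@[29:31]
pos 32 'e': at 5 ·f
pos 33 'c': at 6
pos 34 'd': at 7  ** P1@[32:34]
pos 35 'e': at 5 ·f
pos 36 'b': at 0 ·f
pos 37 'd': at 8
pos 38 'b': at 9
pos 39 'b': at 10  ** P2@[37:39]
pos 40 'a': at 1 ·f
pos 41 'd': at 2
pos 42 'b': at 3
pos 43 'b': at 4  ** P0@[40:43],P2@[41:43]
pos 44 'd': at 8 ·f
pos 45 'b': at 9
pos 46 'b': at 10  ** P2@[44:46]
pos 47 'd': at 8 ·f
pos 48 'b': at 9
pos 49 'b': at 10  ** P2@[47:49]
pos 50 'd': at 8 ·f
pos 51 'b': at 9
pos 52 'b': at 10  ** P2@[50:52]
pos 53 'a': at 1 ·f
pos 54 'd': at 2
pos 55 'b': at 3
pos 56 'b': at 4  ** P0@[53:56],P2@[54:56]
pos 57 'b': at 0 ·f
pos 58 'd': at 8
pos 59 'a': at 1 ·f
pos 60 'a': at 1 ·f
pos 61 'e': at 5 ·f
pos 62 'c': at 6
pos 63 'd': at 7  ** P1@[61:63]
pos 64 'e': at 5 ·f
pos 65 'e': at 5 ·f
pos 66 'a': at 1 ·f
pos 67 'd': at 2
pos 68 'b': at 3
pos 69 'b': at 4  ** P0@[66:69],P2@[67:69]
pos 70 'e': at 5 ·f
pos 71 'c': at 6
pos 72 'd': at 7  ** P1@[70:72]
pos 73 'a': at 1 ·f
pos 74 'd': at 2
pos 75 'b': at 3

Matches: [[10,1],[14,0],[14,2],[17,1],[23,2],[31,0],[31,2],[34,1],[39,2],[43,0],[43,2],[46,2],[49,2],[52,2],[56,0],[56,2],[63,1],[69,0],[69,2],[72,1]]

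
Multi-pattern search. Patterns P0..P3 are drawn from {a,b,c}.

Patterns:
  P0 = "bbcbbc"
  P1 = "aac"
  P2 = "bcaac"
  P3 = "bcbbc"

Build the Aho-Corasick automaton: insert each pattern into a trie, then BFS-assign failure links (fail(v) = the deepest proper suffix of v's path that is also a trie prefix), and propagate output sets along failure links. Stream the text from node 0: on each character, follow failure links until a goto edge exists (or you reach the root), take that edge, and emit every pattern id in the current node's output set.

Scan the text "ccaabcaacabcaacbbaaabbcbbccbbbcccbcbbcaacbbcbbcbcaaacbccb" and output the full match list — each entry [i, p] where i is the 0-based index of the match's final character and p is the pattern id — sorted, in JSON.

Build:
Trie nodes:
  0='ε' goto a→7 b→1
  1='b' goto b→2 c→10
  2='bb' goto c→3
  3='bbc' goto b→4
  4='bbcb' goto b→5
  5='bbcbb' goto c→6
  6='bbcbbc' goto ·  ←P0
  7='a' goto a→8
  8='aa' goto c→9
  9='aac' goto ·  ←P1
  10='bc' goto a→11 b→14
  11='bca' goto a→12
  12='bcaa' goto c→13
  13='bcaac' goto ·  ←P2
  14='bcb' goto b→15
  15='bcbb' goto c→16
  16='bcbbc' goto ·  ←P3

Failure links (BFS by depth):
  fail(1) 'b': from fail(0)=0 chase 'b': 0 ⇒ 0;  out=∅∪out(0)=∅
  fail(7) 'a': from fail(0)=0 chase 'a': 0 ⇒ 0;  out=∅∪out(0)=∅
  fail(2) 'bb': from fail(1)=0 chase 'b': 0 ⇒ 1;  out=∅∪out(1)=∅
  fail(8) 'aa': from fail(7)=0 chase 'a': 0 ⇒ 7;  out=∅∪out(7)=∅
  fail(10) 'bc': from fail(1)=0 chase 'c': 0 ⇒ 0;  out=∅∪out(0)=∅
  fail(3) 'bbc': from fail(2)=1 chase 'c': 1 ⇒ 10;  out=∅∪out(10)=∅
  fail(9) 'aac': from fail(8)=7 chase 'c': 7→0 ⇒ 0;  out={1}∪out(0)={1}
  fail(11) 'bca': from fail(10)=0 chase 'a': 0 ⇒ 7;  out=∅∪out(7)=∅
  fail(14) 'bcb': from fail(10)=0 chase 'b': 0 ⇒ 1;  out=∅∪out(1)=∅
  fail(4) 'bbcb': from fail(3)=10 chase 'b': 10 ⇒ 14;  out=∅∪out(14)=∅
  fail(12) 'bcaa': from fail(11)=7 chase 'a': 7 ⇒ 8;  out=∅∪out(8)=∅
  fail(15) 'bcbb': from fail(14)=1 chase 'b': 1 ⇒ 2;  out=∅∪out(2)=∅
  fail(5) 'bbcbb': from fail(4)=14 chase 'b': 14 ⇒ 15;  out=∅∪out(15)=∅
  fail(13) 'bcaac': from fail(12)=8 chase 'c': 8 ⇒ 9;  out={2}∪out(9)={1,2}
  fail(16) 'bcbbc': from fail(15)=2 chase 'c': 2 ⇒ 3;  out={3}∪out(3)={3}
  fail(6) 'bbcbbc': from fail(5)=15 chase 'c': 15 ⇒ 16;  out={0}∪out(16)={0,3}

Run:
i=0 'c': node 0→0
i=1 'c': node 0→0
i=2 'a': node 0→7
i=3 'a': node 7→8
i=4 'b': node 8→1 (fail-walked)
i=5 'c': node 1→10
i=6 'a': node 10→11
i=7 'a': node 11→12
i=8 'c': node 12→13  emit P1@[6:8],P2@[4:8]
i=9 'a': node 13→7 (fail-walked)
i=10 'b': node 7→1 (fail-walked)
i=11 'c': node 1→10
i=12 'a': node 10→11
i=13 'a': node 11→12
i=14 'c': node 12→13  emit P1@[12:14],P2@[10:14]
i=15 'b': node 13→1 (fail-walked)
i=16 'b': node 1→2
i=17 'a': node 2→7 (fail-walked)
i=18 'a': node 7→8
i=19 'a': node 8→8 (fail-walked)
i=20 'b': node 8→1 (fail-walked)
i=21 'b': node 1→2
i=22 'c': node 2→3
i=23 'b': node 3→4
i=24 'b': node 4→5
i=25 'c': node 5→6  emit P0@[20:25],P3@[21:25]
i=26 'c': node 6→0 (fail-walked)
i=27 'b': node 0→1
i=28 'b': node 1→2
i=29 'b': node 2→2 (fail-walked)
i=30 'c': node 2→3
i=31 'c': node 3→0 (fail-walked)
i=32 'c': node 0→0
i=33 'b': node 0→1
i=34 'c': node 1→10
i=35 'b': node 10→14
i=36 'b': node 14→15
i=37 'c': node 15→16  emit P3@[33:37]
i=38 'a': node 16→11 (fail-walked)
i=39 'a': node 11→12
i=40 'c': node 12→13  emit P1@[38:40],P2@[36:40]
i=41 'b': node 13→1 (fail-walked)
i=42 'b': node 1→2
i=43 'c': node 2→3
i=44 'b': node 3→4
i=45 'b': node 4→5
i=46 'c': node 5→6  emit P0@[41:46],P3@[42:46]
i=47 'b': node 6→4 (fail-walked)
i=48 'c': node 4→10 (fail-walked)
i=49 'a': node 10→11
i=50 'a': node 11→12
i=51 'a': node 12→8 (fail-walked)
i=52 'c': node 8→9  emit P1@[50:52]
i=53 'b': node 9→1 (fail-walked)
i=54 'c': node 1→10
i=55 'c': node 10→0 (fail-walked)
i=56 'b': node 0→1

Result: [[8,1],[8,2],[14,1],[14,2],[25,0],[25,3],[37,3],[40,1],[40,2],[46,0],[46,3],[52,1]]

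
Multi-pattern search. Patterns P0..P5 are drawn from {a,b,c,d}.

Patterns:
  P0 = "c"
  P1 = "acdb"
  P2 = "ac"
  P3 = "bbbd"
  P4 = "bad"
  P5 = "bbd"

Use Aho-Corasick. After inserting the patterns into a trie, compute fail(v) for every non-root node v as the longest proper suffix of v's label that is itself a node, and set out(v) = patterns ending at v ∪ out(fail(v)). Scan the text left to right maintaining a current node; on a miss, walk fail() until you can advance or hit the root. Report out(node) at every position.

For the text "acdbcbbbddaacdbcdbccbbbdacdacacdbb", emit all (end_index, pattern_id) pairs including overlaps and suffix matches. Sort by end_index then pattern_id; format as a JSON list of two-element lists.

Build:
Trie (insert patterns):
  n0 'ε': a→2 b→6 c→1
  n1 'c': ·  ←P0
  n2 'a': c→3
  n3 'ac': d→4  ←P2
  n4 'acd': b→5
  n5 'acdb': ·  ←P1
  n6 'b': a→10 b→7
  n7 'bb': b→8 d→12
  n8 'bbb': d→9
  n9 'bbbd': ·  ←P3
  n10 'ba': d→11
  n11 'bad': ·  ←P4
  n12 'bbd': ·  ←P5

Failure links (BFS by depth):
  n1('c'): parent n0 fail=0; on 'c' 0 → fail=0;  out {0}∪∅={0}
  n2('a'): parent n0 fail=0; on 'a' 0 → fail=0;  out ∅∪∅=∅
  n6('b'): parent n0 fail=0; on 'b' 0 → fail=0;  out ∅∪∅=∅
  n3('ac'): parent n2 fail=0; on 'c' 0 → fail=1;  out {2}∪{0}={0,2}
  n7('bb'): parent n6 fail=0; on 'b' 0 → fail=6;  out ∅∪∅=∅
  n10('ba'): parent n6 fail=0; on 'a' 0 → fail=2;  out ∅∪∅=∅
  n4('acd'): parent n3 fail=1; on 'd' 1→0 → fail=0;  out ∅∪∅=∅
  n8('bbb'): parent n7 fail=6; on 'b' 6 → fail=7;  out ∅∪∅=∅
  n11('bad'): parent n10 fail=2; on 'd' 2→0 → fail=0;  out {4}∪∅={4}
  n12('bbd'): parent n7 fail=6; on 'd' 6→0 → fail=0;  out {5}∪∅={5}
  n5('acdb'): parent n4 fail=0; on 'b' 0 → fail=6;  out {1}∪∅={1}
  n9('bbbd'): parent n8 fail=7; on 'd' 7 → fail=12;  out {3}∪{5}={3,5}

Run:
pos 0 'a': at 2
pos 1 'c': at 3  ** P0@[1:1],P2@[0:1]
pos 2 'd': at 4
pos 3 'b': at 5  ** P1@[0:3]
pos 4 'c': at 1 (fail-walked)  ** P0@[4:4]
pos 5 'b': at 6 (fail-walked)
pos 6 'b': at 7
pos 7 'b': at 8
pos 8 'd': at 9  ** P3@[5:8],P5@[6:8]
pos 9 'd': at 0 (fail-walked)
pos 10 'a': at 2
pos 11 'a': at 2 (fail-walked)
pos 12 'c': at 3  ** P0@[12:12],P2@[11:12]
pos 13 'd': at 4
pos 14 'b': at 5  ** P1@[11:14]
pos 15 'c': at 1 (fail-walked)  ** P0@[15:15]
pos 16 'd': at 0 (fail-walked)
pos 17 'b': at 6
pos 18 'c': at 1 (fail-walked)  ** P0@[18:18]
pos 19 'c': at 1 (fail-walked)  ** P0@[19:19]
pos 20 'b': at 6 (fail-walked)
pos 21 'b': at 7
pos 22 'b': at 8
pos 23 'd': at 9  ** P3@[20:23],P5@[21:23]
pos 24 'a': at 2 (fail-walked)
pos 25 'c': at 3  ** P0@[25:25],P2@[24:25]
pos 26 'd': at 4
pos 27 'a': at 2 (fail-walked)
pos 28 'c': at 3  ** P0@[28:28],P2@[27:28]
pos 29 'a': at 2 (fail-walked)
pos 30 'c': at 3  ** P0@[30:30],P2@[29:30]
pos 31 'd': at 4
pos 32 'b': at 5  ** P1@[29:32]
pos 33 'b': at 7 (fail-walked)

Result: [[1,0],[1,2],[3,1],[4,0],[8,3],[8,5],[12,0],[12,2],[14,1],[15,0],[18,0],[19,0],[23,3],[23,5],[25,0],[25,2],[28,0],[28,2],[30,0],[30,2],[32,1]]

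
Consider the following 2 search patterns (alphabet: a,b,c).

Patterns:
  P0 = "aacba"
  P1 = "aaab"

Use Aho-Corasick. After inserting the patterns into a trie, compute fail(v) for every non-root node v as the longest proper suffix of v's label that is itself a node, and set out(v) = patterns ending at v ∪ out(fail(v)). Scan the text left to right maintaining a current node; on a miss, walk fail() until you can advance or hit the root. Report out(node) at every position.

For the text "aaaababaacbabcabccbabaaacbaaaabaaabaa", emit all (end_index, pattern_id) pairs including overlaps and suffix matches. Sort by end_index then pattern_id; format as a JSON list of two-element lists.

Build:
Trie (insert patterns):
  0='ε' goto a→1
  1='a' goto a→2
  2='aa' goto a→6 c→3
  3='aac' goto b→4
  4='aacb' goto a→5
  5='aacba' goto ·  [P0 ends]
  6='aaa' goto b→7
  7='aaab' goto ·  [P1 ends]

Failure links (BFS by depth):
  n1('a'): parent n0 fail=0; on 'a' 0 → fail=0;  out ∅∪∅=∅
  n2('aa'): parent n1 fail=0; on 'a' 0 → fail=1;  out ∅∪∅=∅
  n3('aac'): parent n2 fail=1; on 'c' 1→0 → fail=0;  out ∅∪∅=∅
  n6('aaa'): parent n2 fail=1; on 'a' 1 → fail=2;  out ∅∪∅=∅
  n4('aacb'): parent n3 fail=0; on 'b' 0 → fail=0;  out ∅∪∅=∅
  n7('aaab'): parent n6 fail=2; on 'b' 2→1→0 → fail=0;  out {1}∪∅={1}
  n5('aacba'): parent n4 fail=0; on 'a' 0 → fail=1;  out {0}∪∅={0}

Run:
i=0 'a': node 0→1
i=1 'a': node 1→2
i=2 'a': node 2→6
i=3 'a': node 6→6 ·f
i=4 'b': node 6→7  ** P1@[1:4]
i=5 'a': node 7→1 ·f
i=6 'b': node 1→0 ·f
i=7 'a': node 0→1
i=8 'a': node 1→2
i=9 'c': node 2→3
i=10 'b': node 3→4
i=11 'a': node 4→5  ** P0@[7:11]
i=12 'b': node 5→0 ·f
i=13 'c': node 0→0
i=14 'a': node 0→1
i=15 'b': node 1→0 ·f
i=16 'c': node 0→0
i=17 'c': node 0→0
i=18 'b': node 0→0
i=19 'a': node 0→1
i=20 'b': node 1→0 ·f
i=21 'a': node 0→1
i=22 'a': node 1→2
i=23 'a': node 2→6
i=24 'c': node 6→3 ·f
i=25 'b': node 3→4
i=26 'a': node 4→5  ** P0@[22:26]
i=27 'a': node 5→2 ·f
i=28 'a': node 2→6
i=29 'a': node 6→6 ·f
i=30 'b': node 6→7  ** P1@[27:30]
i=31 'a': node 7→1 ·f
i=32 'a': node 1→2
i=33 'a': node 2→6
i=34 'b': node 6→7  ** P1@[31:34]
i=35 'a': node 7→1 ·f
i=36 'a': node 1→2

All matches (sorted): [[4,1],[11,0],[26,0],[30,1],[34,1]]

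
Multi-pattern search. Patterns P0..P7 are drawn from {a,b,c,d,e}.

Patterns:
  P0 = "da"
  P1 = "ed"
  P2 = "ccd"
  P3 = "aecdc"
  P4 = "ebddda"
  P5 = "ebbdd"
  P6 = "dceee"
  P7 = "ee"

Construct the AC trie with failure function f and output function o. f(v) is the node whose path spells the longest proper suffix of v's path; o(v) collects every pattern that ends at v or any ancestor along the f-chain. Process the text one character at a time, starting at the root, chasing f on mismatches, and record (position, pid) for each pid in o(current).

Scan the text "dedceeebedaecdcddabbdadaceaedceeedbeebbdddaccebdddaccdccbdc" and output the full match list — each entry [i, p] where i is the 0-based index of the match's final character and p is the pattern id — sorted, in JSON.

Construct AC machine:
Trie (insert patterns):
  0='ε' goto a→8 c→5 d→1 e→3
  1='d' goto a→2 c→21
  2='da' goto ·  [P0 ends]
  3='e' goto b→13 d→4 e→25
  4='ed' goto ·  [P1 ends]
  5='c' goto c→6
  6='cc' goto d→7
  7='ccd' goto ·  [P2 ends]
  8='a' goto e→9
  9='ae' goto c→10
  10='aec' goto d→11
  11='aecd' goto c→12
  12='aecdc' goto ·  [P3 ends]
  13='eb' goto b→18 d→14
  14='ebd' goto d→15
  15='ebdd' goto d→16
  16='ebddd' goto a→17
  17='ebddda' goto ·  [P4 ends]
  18='ebb' goto d→19
  19='ebbd' goto d→20
  20='ebbdd' goto ·  [P5 ends]
  21='dc' goto e→22
  22='dce' goto e→23
  23='dcee' goto e→24
  24='dceee' goto ·  [P6 ends]
  25='ee' goto ·  [P7 ends]

Failure links (BFS by depth):
  n1('d'): parent n0 fail=0; on 'd' 0 → fail=0;  out ∅∪∅=∅
  n3('e'): parent n0 fail=0; on 'e' 0 → fail=0;  out ∅∪∅=∅
  n5('c'): parent n0 fail=0; on 'c' 0 → fail=0;  out ∅∪∅=∅
  n8('a'): parent n0 fail=0; on 'a' 0 → fail=0;  out ∅∪∅=∅
  n2('da'): parent n1 fail=0; on 'a' 0 → fail=8;  out {0}∪∅={0}
  n4('ed'): parent n3 fail=0; on 'd' 0 → fail=1;  out {1}∪∅={1}
  n6('cc'): parent n5 fail=0; on 'c' 0 → fail=5;  out ∅∪∅=∅
  n9('ae'): parent n8 fail=0; on 'e' 0 → fail=3;  out ∅∪∅=∅
  n13('eb'): parent n3 fail=0; on 'b' 0 → fail=0;  out ∅∪∅=∅
  n21('dc'): parent n1 fail=0; on 'c' 0 → fail=5;  out ∅∪∅=∅
  n25('ee'): parent n3 fail=0; on 'e' 0 → fail=3;  out {7}∪∅={7}
  n7('ccd'): parent n6 fail=5; on 'd' 5→0 → fail=1;  out {2}∪∅={2}
  n10('aec'): parent n9 fail=3; on 'c' 3→0 → fail=5;  out ∅∪∅=∅
  n14('ebd'): parent n13 fail=0; on 'd' 0 → fail=1;  out ∅∪∅=∅
  n18('ebb'): parent n13 fail=0; on 'b' 0 → fail=0;  out ∅∪∅=∅
  n22('dce'): parent n21 fail=5; on 'e' 5→0 → fail=3;  out ∅∪∅=∅
  n11('aecd'): parent n10 fail=5; on 'd' 5→0 → fail=1;  out ∅∪∅=∅
  n15('ebdd'): parent n14 fail=1; on 'd' 1→0 → fail=1;  out ∅∪∅=∅
  n19('ebbd'): parent n18 fail=0; on 'd' 0 → fail=1;  out ∅∪∅=∅
  n23('dcee'): parent n22 fail=3; on 'e' 3 → fail=25;  out ∅∪{7}={7}
  n12('aecdc'): parent n11 fail=1; on 'c' 1 → fail=21;  out {3}∪∅={3}
  n16('ebddd'): parent n15 fail=1; on 'd' 1→0 → fail=1;  out ∅∪∅=∅
  n20('ebbdd'): parent n19 fail=1; on 'd' 1→0 → fail=1;  out {5}∪∅={5}
  n24('dceee'): parent n23 fail=25; on 'e' 25→3 → fail=25;  out {6}∪{7}={6,7}
  n17('ebddda'): parent n16 fail=1; on 'a' 1 → fail=2;  out {4}∪{0}={0,4}

Scan:
[0] read 'd'  n0⇒n1
[1] read 'e'  n1⇒n3 (fail-walked)
[2] read 'd'  n3⇒n4  ** P1@[1:2]
[3] read 'c'  n4⇒n21 (fail-walked)
[4] read 'e'  n21⇒n22
[5] read 'e'  n22⇒n23  ** P7@[4:5]
[6] read 'e'  n23⇒n24  ** P6@[2:6],P7@[5:6]
[7] read 'b'  n24⇒n13 (fail-walked)
[8] read 'e'  n13⇒n3 (fail-walked)
[9] read 'd'  n3⇒n4  ** P1@[8:9]
[10] read 'a'  n4⇒n2 (fail-walked)  ** P0@[9:10]
[11] read 'e'  n2⇒n9 (fail-walked)
[12] read 'c'  n9⇒n10
[13] read 'd'  n10⇒n11
[14] read 'c'  n11⇒n12  ** P3@[10:14]
[15] read 'd'  n12⇒n1 (fail-walked)
[16] read 'd'  n1⇒n1 (fail-walked)
[17] read 'a'  n1⇒n2  ** P0@[16:17]
[18] read 'b'  n2⇒n0 (fail-walked)
[19] read 'b'  n0⇒n0
[20] read 'd'  n0⇒n1
[21] read 'a'  n1⇒n2  ** P0@[20:21]
[22] read 'd'  n2⇒n1 (fail-walked)
[23] read 'a'  n1⇒n2  ** P0@[22:23]
[24] read 'c'  n2⇒n5 (fail-walked)
[25] read 'e'  n5⇒n3 (fail-walked)
[26] read 'a'  n3⇒n8 (fail-walked)
[27] read 'e'  n8⇒n9
[28] read 'd'  n9⇒n4 (fail-walked)  ** P1@[27:28]
[29] read 'c'  n4⇒n21 (fail-walked)
[30] read 'e'  n21⇒n22
[31] read 'e'  n22⇒n23  ** P7@[30:31]
[32] read 'e'  n23⇒n24  ** P6@[28:32],P7@[31:32]
[33] read 'd'  n24⇒n4 (fail-walked)  ** P1@[32:33]
[34] read 'b'  n4⇒n0 (fail-walked)
[35] read 'e'  n0⇒n3
[36] read 'e'  n3⇒n25  ** P7@[35:36]
[37] read 'b'  n25⇒n13 (fail-walked)
[38] read 'b'  n13⇒n18
[39] read 'd'  n18⇒n19
[40] read 'd'  n19⇒n20  ** P5@[36:40]
[41] read 'd'  n20⇒n1 (fail-walked)
[42] read 'a'  n1⇒n2  ** P0@[41:42]
[43] read 'c'  n2⇒n5 (fail-walked)
[44] read 'c'  n5⇒n6
[45] read 'e'  n6⇒n3 (fail-walked)
[46] read 'b'  n3⇒n13
[47] read 'd'  n13⇒n14
[48] read 'd'  n14⇒n15
[49] read 'd'  n15⇒n16
[50] read 'a'  n16⇒n17  ** P0@[49:50],P4@[45:50]
[51] read 'c'  n17⇒n5 (fail-walked)
[52] read 'c'  n5⇒n6
[53] read 'd'  n6⇒n7  ** P2@[51:53]
[54] read 'c'  n7⇒n21 (fail-walked)
[55] read 'c'  n21⇒n6 (fail-walked)
[56] read 'b'  n6⇒n0 (fail-walked)
[57] read 'd'  n0⇒n1
[58] read 'c'  n1⇒n21

All matches (sorted): [[2,1],[5,7],[6,6],[6,7],[9,1],[10,0],[14,3],[17,0],[21,0],[23,0],[28,1],[31,7],[32,6],[32,7],[33,1],[36,7],[40,5],[42,0],[50,0],[50,4],[53,2]]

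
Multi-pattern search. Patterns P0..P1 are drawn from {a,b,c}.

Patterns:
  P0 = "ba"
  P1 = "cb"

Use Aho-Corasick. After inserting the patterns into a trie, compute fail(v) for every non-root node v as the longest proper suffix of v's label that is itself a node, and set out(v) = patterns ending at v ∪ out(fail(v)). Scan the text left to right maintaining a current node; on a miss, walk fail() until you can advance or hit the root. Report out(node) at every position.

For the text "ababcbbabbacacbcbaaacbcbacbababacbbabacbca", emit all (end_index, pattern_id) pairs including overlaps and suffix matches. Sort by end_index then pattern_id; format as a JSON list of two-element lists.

Build automaton:
Trie nodes:
  n0 'ε': b→1 c→3
  n1 'b': a→2
  n2 'ba': ·  ←P0
  n3 'c': b→4
  n4 'cb': ·  ←P1

BFS fail/out derivation:
  n1('b'): parent n0 fail=0; on 'b' 0 → fail=0;  out ∅∪∅=∅
  n3('c'): parent n0 fail=0; on 'c' 0 → fail=0;  out ∅∪∅=∅
  n2('ba'): parent n1 fail=0; on 'a' 0 → fail=0;  out {0}∪∅={0}
  n4('cb'): parent n3 fail=0; on 'b' 0 → fail=1;  out {1}∪∅={1}

Run:
pos 0 'a': at 0
pos 1 'b': at 1
pos 2 'a': at 2  → match P0@[1:2]
pos 3 'b': at 1 (via fail)
pos 4 'c': at 3 (via fail)
pos 5 'b': at 4  → match P1@[4:5]
pos 6 'b': at 1 (via fail)
pos 7 'a': at 2  → match P0@[6:7]
pos 8 'b': at 1 (via fail)
pos 9 'b': at 1 (via fail)
pos 10 'a': at 2  → match P0@[9:10]
pos 11 'c': at 3 (via fail)
pos 12 'a': at 0 (via fail)
pos 13 'c': at 3
pos 14 'b': at 4  → match P1@[13:14]
pos 15 'c': at 3 (via fail)
pos 16 'b': at 4  → match P1@[15:16]
pos 17 'a': at 2 (via fail)  → match P0@[16:17]
pos 18 'a': at 0 (via fail)
pos 19 'a': at 0
pos 20 'c': at 3
pos 21 'b': at 4  → match P1@[20:21]
pos 22 'c': at 3 (via fail)
pos 23 'b': at 4  → match P1@[22:23]
pos 24 'a': at 2 (via fail)  → match P0@[23:24]
pos 25 'c': at 3 (via fail)
pos 26 'b': at 4  → match P1@[25:26]
pos 27 'a': at 2 (via fail)  → match P0@[26:27]
pos 28 'b': at 1 (via fail)
pos 29 'a': at 2  → match P0@[28:29]
pos 30 'b': at 1 (via fail)
pos 31 'a': at 2  → match P0@[30:31]
pos 32 'c': at 3 (via fail)
pos 33 'b': at 4  → match P1@[32:33]
pos 34 'b': at 1 (via fail)
pos 35 'a': at 2  → match P0@[34:35]
pos 36 'b': at 1 (via fail)
pos 37 'a': at 2  → match P0@[36:37]
pos 38 'c': at 3 (via fail)
pos 39 'b': at 4  → match P1@[38:39]
pos 40 'c': at 3 (via fail)
pos 41 'a': at 0 (via fail)

Result: [[2,0],[5,1],[7,0],[10,0],[14,1],[16,1],[17,0],[21,1],[23,1],[24,0],[26,1],[27,0],[29,0],[31,0],[33,1],[35,0],[37,0],[39,1]]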